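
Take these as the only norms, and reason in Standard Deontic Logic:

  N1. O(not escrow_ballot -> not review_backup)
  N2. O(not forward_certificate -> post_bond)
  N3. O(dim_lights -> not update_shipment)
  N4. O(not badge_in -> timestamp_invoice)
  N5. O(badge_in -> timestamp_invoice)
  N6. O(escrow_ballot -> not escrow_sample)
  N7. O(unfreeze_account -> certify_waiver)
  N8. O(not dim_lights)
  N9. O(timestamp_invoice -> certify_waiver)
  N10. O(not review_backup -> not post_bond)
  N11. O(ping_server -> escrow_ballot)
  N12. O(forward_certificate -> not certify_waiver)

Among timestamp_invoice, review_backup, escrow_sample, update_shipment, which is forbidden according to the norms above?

Premises 4 and 5 are O(not badge_in -> timestamp_invoice) and O(badge_in -> timestamp_invoice); every ideal world satisfies not badge_in or badge_in, so in either case timestamp_invoice holds — hence O(timestamp_invoice).
With premise 9, O(timestamp_invoice -> certify_waiver), the K-axiom yields O(certify_waiver).
The contrapositive of premise 12 (O(forward_certificate -> not certify_waiver)) is O(certify_waiver -> not forward_certificate), and O(certify_waiver) is already established, so O(not forward_certificate).
With premise 2, O(not forward_certificate -> post_bond), the K-axiom yields O(post_bond).
Premise 10, O(not review_backup -> not post_bond), contraposes to O(post_bond -> review_backup); with O(post_bond) we get O(review_backup).
The contrapositive of premise 1 (O(not escrow_ballot -> not review_backup)) is O(review_backup -> escrow_ballot), and O(review_backup) is already established, so O(escrow_ballot).
From O(escrow_ballot) and premise 6, O(escrow_ballot -> not escrow_sample), we obtain O(not escrow_sample).
So O(not escrow_sample) holds, i.e. escrow_sample is forbidden. None of the other listed options is forbidden under the premises.

escrow_sample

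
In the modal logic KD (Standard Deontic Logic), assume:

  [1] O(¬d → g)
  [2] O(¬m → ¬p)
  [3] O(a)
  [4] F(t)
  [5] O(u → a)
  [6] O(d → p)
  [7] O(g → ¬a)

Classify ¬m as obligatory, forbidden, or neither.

Premise 3 states O(a) outright.
Premise 7, O(g → ¬a), contraposes to O(a → ¬g); with O(a) we get O(¬g).
Premise 1, O(¬d → g), contraposes to O(¬g → d); with O(¬g) we get O(d).
Premise 6 is O(d → p); since O(d), deontic closure gives O(p).
The contrapositive of premise 2 (O(¬m → ¬p)) is O(p → m), and O(p) is already established, so O(m).
Premises 4, 5 do not contribute to this derivation.
Thus O(m), which is F(¬m): ¬m is forbidden.

Forbidden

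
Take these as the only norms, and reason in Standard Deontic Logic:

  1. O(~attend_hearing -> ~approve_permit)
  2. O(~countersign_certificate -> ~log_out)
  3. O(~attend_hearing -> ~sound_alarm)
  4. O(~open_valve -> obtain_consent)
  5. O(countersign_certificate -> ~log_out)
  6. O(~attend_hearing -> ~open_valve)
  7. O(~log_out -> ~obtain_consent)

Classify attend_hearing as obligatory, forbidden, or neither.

Obligatory

Premises 5 and 2 cover both cases: O(countersign_certificate -> ~log_out) and O(~countersign_certificate -> ~log_out). Since countersign_certificate ∨ ~countersign_certificate is a tautology, O(~log_out) follows.
Applying K to premise 7 (O(~log_out -> ~obtain_consent)) and O(~log_out) yields O(~obtain_consent).
Premise 4, O(~open_valve -> obtain_consent), contraposes to O(~obtain_consent -> open_valve); with O(~obtain_consent) we get O(open_valve).
Premise 6 is O(~attend_hearing -> ~open_valve); contrapositively O(open_valve -> attend_hearing). Since O(open_valve) holds, K gives O(attend_hearing).
Premises 1, 3 do not contribute to this derivation.
Hence attend_hearing is obligatory.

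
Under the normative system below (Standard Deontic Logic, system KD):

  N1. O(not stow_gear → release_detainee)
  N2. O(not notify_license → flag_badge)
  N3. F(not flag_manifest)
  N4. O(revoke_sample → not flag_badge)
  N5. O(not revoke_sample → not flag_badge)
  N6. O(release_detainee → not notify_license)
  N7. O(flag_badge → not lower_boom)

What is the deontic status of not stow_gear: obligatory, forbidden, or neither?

Premises 5 and 4 are O(not revoke_sample → not flag_badge) and O(revoke_sample → not flag_badge); every ideal world satisfies not revoke_sample or revoke_sample, so in either case not flag_badge holds — hence O(not flag_badge).
Premise 2, O(not notify_license → flag_badge), contraposes to O(not flag_badge → notify_license); with O(not flag_badge) we get O(notify_license).
Premise 6, O(release_detainee → not notify_license), contraposes to O(notify_license → not release_detainee); with O(notify_license) we get O(not release_detainee).
The contrapositive of premise 1 (O(not stow_gear → release_detainee)) is O(not release_detainee → stow_gear), and O(not release_detainee) is already established, so O(stow_gear).
Premises 3, 7 do not contribute to this derivation.
Thus O(stow_gear), which is F(not stow_gear): not stow_gear is forbidden.

Forbidden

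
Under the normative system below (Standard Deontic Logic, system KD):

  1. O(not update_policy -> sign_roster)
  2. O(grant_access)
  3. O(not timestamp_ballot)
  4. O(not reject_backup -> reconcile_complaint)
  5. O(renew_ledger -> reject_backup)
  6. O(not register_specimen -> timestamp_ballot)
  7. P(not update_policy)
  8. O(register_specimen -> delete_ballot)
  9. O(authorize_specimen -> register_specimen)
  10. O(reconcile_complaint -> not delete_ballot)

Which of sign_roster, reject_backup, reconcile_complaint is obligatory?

reject_backup

Premise 3 states O(not timestamp_ballot) outright.
Premise 6, O(not register_specimen -> timestamp_ballot), contraposes to O(not timestamp_ballot -> register_specimen); with O(not timestamp_ballot) we get O(register_specimen).
Premise 8 is O(register_specimen -> delete_ballot); since O(register_specimen), deontic closure gives O(delete_ballot).
Premise 10 is O(reconcile_complaint -> not delete_ballot); contrapositively O(delete_ballot -> not reconcile_complaint). Since O(delete_ballot) holds, K gives O(not reconcile_complaint).
Premise 4 is O(not reject_backup -> reconcile_complaint); contrapositively O(not reconcile_complaint -> reject_backup). Since O(not reconcile_complaint) holds, K gives O(reject_backup).
So O(reject_backup) holds — reject_backup is obligatory. None of the other listed options is made obligatory by any chain of premises.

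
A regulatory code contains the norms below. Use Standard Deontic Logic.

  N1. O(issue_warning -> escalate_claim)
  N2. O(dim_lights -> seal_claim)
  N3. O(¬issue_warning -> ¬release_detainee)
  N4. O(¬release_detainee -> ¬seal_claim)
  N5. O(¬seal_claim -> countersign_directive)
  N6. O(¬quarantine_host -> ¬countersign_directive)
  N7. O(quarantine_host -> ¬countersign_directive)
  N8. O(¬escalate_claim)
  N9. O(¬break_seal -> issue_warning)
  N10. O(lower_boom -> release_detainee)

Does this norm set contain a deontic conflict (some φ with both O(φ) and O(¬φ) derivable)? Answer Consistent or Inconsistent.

Inconsistent

Premises 7 and 6 cover both cases: O(quarantine_host -> ¬countersign_directive) and O(¬quarantine_host -> ¬countersign_directive). Since quarantine_host ∨ ¬quarantine_host is a tautology, O(¬countersign_directive) follows.
The contrapositive of premise 5 (O(¬seal_claim -> countersign_directive)) is O(¬countersign_directive -> seal_claim), and O(¬countersign_directive) is already established, so O(seal_claim).
Premise 4, O(¬release_detainee -> ¬seal_claim), contraposes to O(seal_claim -> release_detainee); with O(seal_claim) we get O(release_detainee).
Premise 3, O(¬issue_warning -> ¬release_detainee), contraposes to O(release_detainee -> issue_warning); with O(release_detainee) we get O(issue_warning).
Applying K to premise 1 (O(issue_warning -> escalate_claim)) and O(issue_warning) yields O(escalate_claim).
But premise 8 directly asserts O(¬escalate_claim).
We now have both O(escalate_claim) and O(¬escalate_claim) — escalate_claim is simultaneously obligatory and forbidden, violating the D-axiom.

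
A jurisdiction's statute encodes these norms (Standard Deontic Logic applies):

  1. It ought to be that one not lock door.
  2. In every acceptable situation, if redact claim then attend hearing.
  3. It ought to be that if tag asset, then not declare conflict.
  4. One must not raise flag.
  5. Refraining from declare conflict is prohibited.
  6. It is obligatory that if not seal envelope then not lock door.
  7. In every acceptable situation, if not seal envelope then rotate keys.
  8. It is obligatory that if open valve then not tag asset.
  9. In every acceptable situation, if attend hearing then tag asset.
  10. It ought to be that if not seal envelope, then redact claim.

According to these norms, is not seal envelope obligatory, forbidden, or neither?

F(¬declare_conflict) at premise 5 means O(declare_conflict).
Premise 3 is O(tag_asset → ¬declare_conflict); contrapositively O(declare_conflict → ¬tag_asset). Since O(declare_conflict) holds, K gives O(¬tag_asset).
Premise 9, O(attend_hearing → tag_asset), contraposes to O(¬tag_asset → ¬attend_hearing); with O(¬tag_asset) we get O(¬attend_hearing).
Premise 2 is O(redact_claim → attend_hearing); contrapositively O(¬attend_hearing → ¬redact_claim). Since O(¬attend_hearing) holds, K gives O(¬redact_claim).
The contrapositive of premise 10 (O(¬seal_envelope → redact_claim)) is O(¬redact_claim → seal_envelope), and O(¬redact_claim) is already established, so O(seal_envelope).
Premises 1, 4, 6, 7, 8 do not contribute to this derivation.
Thus O(seal_envelope), which is F(¬seal_envelope): ¬seal_envelope is forbidden.

Forbidden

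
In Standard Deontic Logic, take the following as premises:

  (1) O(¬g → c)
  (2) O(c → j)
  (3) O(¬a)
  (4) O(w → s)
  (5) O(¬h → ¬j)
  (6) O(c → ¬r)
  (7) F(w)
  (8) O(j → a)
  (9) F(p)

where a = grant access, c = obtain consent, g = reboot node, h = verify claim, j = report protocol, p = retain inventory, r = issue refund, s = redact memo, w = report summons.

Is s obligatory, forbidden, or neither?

Neither

Premise 4 is O(w → s), but O(w) is not derivable from the premises, so it does not yield O(s).
No premise or chain of K-axiom applications forces O(s), and none forces O(¬s). So s is neither obligatory nor forbidden under these norms.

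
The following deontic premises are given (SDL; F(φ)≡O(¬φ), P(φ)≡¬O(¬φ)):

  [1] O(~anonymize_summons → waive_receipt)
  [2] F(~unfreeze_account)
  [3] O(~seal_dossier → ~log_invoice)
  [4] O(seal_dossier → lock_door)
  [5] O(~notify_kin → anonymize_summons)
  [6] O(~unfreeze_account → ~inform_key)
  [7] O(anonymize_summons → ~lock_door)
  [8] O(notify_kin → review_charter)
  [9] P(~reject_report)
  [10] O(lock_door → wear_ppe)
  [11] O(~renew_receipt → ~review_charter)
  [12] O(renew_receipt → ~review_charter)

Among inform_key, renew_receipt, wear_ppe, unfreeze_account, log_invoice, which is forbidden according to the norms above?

log_invoice

Premises 12 and 11 cover both cases: O(renew_receipt → ~review_charter) and O(~renew_receipt → ~review_charter). Since renew_receipt ∨ ~renew_receipt is a tautology, O(~review_charter) follows.
Premise 8 is O(notify_kin → review_charter); contrapositively O(~review_charter → ~notify_kin). Since O(~review_charter) holds, K gives O(~notify_kin).
Premise 5 is O(~notify_kin → anonymize_summons); since O(~notify_kin), deontic closure gives O(anonymize_summons).
Applying K to premise 7 (O(anonymize_summons → ~lock_door)) and O(anonymize_summons) yields O(~lock_door).
Premise 4 is O(seal_dossier → lock_door); contrapositively O(~lock_door → ~seal_dossier). Since O(~lock_door) holds, K gives O(~seal_dossier).
From O(~seal_dossier) and premise 3, O(~seal_dossier → ~log_invoice), we obtain O(~log_invoice).
So O(~log_invoice) holds, i.e. log_invoice is forbidden. None of the other listed options is forbidden under the premises.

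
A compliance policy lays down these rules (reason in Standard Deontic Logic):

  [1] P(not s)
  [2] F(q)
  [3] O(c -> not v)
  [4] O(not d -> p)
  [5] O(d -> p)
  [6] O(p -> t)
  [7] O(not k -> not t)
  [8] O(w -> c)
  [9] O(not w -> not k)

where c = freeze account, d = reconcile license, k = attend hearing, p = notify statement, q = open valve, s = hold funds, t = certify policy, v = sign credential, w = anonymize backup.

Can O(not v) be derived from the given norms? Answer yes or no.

Premises 5 and 4 cover both cases: O(d -> p) and O(not d -> p). Since d ∨ not d is a tautology, O(p) follows.
From O(p) and premise 6, O(p -> t), we obtain O(t).
Premise 7 is O(not k -> not t); contrapositively O(t -> k). Since O(t) holds, K gives O(k).
Premise 9 is O(not w -> not k); contrapositively O(k -> w). Since O(k) holds, K gives O(w).
Premise 8 is O(w -> c); since O(w), deontic closure gives O(c).
From O(c) and premise 3, O(c -> not v), we obtain O(not v).
Premises 1, 2 do not contribute to this derivation.
So O(not v) follows.

Yes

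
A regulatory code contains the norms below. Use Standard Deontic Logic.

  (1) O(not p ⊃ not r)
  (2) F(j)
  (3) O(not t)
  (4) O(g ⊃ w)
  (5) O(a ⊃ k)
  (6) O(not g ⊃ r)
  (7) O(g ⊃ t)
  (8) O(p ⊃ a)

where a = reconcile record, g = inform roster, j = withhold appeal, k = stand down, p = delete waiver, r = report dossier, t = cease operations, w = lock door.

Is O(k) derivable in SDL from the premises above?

Premise 3 states O(not t) outright.
Premise 7 is O(g ⊃ t); contrapositively O(not t ⊃ not g). Since O(not t) holds, K gives O(not g).
From O(not g) and premise 6, O(not g ⊃ r), we obtain O(r).
Premise 1 is O(not p ⊃ not r); contrapositively O(r ⊃ p). Since O(r) holds, K gives O(p).
With premise 8, O(p ⊃ a), the K-axiom yields O(a).
With premise 5, O(a ⊃ k), the K-axiom yields O(k).
Premises 2, 4 do not contribute to this derivation.
So O(k) follows.

Yes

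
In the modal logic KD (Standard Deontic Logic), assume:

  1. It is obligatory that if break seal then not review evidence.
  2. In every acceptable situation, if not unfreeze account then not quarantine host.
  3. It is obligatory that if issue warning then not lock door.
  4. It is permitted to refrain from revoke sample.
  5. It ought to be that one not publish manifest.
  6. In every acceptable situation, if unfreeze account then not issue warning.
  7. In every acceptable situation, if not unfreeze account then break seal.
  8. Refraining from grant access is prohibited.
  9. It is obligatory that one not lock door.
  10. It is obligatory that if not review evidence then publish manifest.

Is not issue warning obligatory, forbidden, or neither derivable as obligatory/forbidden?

Premise 5 gives O(¬publish_manifest).
The contrapositive of premise 10 (O(¬review_evidence → publish_manifest)) is O(¬publish_manifest → review_evidence), and O(¬publish_manifest) is already established, so O(review_evidence).
Premise 1 is O(break_seal → ¬review_evidence); contrapositively O(review_evidence → ¬break_seal). Since O(review_evidence) holds, K gives O(¬break_seal).
Premise 7, O(¬unfreeze_account → break_seal), contraposes to O(¬break_seal → unfreeze_account); with O(¬break_seal) we get O(unfreeze_account).
Applying K to premise 6 (O(unfreeze_account → ¬issue_warning)) and O(unfreeze_account) yields O(¬issue_warning).
Premises 2, 3, 4, 8, 9 do not contribute to this derivation.
Hence ¬issue_warning is obligatory.

Obligatory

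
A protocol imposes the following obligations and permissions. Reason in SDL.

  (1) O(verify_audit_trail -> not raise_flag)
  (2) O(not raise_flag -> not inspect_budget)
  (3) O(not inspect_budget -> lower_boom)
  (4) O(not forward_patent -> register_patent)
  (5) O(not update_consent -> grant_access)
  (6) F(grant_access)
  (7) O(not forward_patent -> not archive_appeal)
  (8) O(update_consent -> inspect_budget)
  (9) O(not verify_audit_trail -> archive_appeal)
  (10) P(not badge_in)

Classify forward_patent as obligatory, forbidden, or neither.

Obligatory

Premise 6 is F(grant_access), i.e. O(not grant_access).
Premise 5 is O(not update_consent -> grant_access); contrapositively O(not grant_access -> update_consent). Since O(not grant_access) holds, K gives O(update_consent).
Premise 8 is O(update_consent -> inspect_budget); since O(update_consent), deontic closure gives O(inspect_budget).
Premise 2 is O(not raise_flag -> not inspect_budget); contrapositively O(inspect_budget -> raise_flag). Since O(inspect_budget) holds, K gives O(raise_flag).
Premise 1 is O(verify_audit_trail -> not raise_flag); contrapositively O(raise_flag -> not verify_audit_trail). Since O(raise_flag) holds, K gives O(not verify_audit_trail).
Applying K to premise 9 (O(not verify_audit_trail -> archive_appeal)) and O(not verify_audit_trail) yields O(archive_appeal).
Premise 7, O(not forward_patent -> not archive_appeal), contraposes to O(archive_appeal -> forward_patent); with O(archive_appeal) we get O(forward_patent).
Premises 3, 4, 10 do not contribute to this derivation.
Hence forward_patent is obligatory.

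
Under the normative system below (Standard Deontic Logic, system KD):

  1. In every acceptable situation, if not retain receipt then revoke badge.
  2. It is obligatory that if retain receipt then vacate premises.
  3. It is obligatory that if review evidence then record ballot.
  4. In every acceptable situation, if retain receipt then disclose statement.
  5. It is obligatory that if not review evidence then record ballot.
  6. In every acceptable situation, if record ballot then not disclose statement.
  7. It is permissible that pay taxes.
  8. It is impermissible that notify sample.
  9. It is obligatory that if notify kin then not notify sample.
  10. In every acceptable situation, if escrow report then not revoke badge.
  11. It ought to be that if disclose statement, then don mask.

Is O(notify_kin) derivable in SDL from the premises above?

Premise 9 is O(notify_kin → ¬notify_sample); even if O(¬notify_sample) held, inferring O(notify_kin) would be affirming the consequent — invalid.
No other premise forces O(notify_kin). An ideal world satisfying every premise can still have notify_kin false, so O(notify_kin) is not derivable.

No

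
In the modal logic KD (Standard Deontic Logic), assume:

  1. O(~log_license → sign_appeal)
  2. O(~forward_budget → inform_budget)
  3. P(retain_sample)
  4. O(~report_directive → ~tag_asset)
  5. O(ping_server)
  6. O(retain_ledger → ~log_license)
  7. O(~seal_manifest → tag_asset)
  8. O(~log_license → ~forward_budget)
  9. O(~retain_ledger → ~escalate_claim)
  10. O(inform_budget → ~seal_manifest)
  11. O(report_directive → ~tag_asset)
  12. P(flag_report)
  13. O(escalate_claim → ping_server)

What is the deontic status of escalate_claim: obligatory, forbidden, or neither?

Premises 11 and 4 are O(report_directive → ~tag_asset) and O(~report_directive → ~tag_asset); every ideal world satisfies report_directive or ~report_directive, so in either case ~tag_asset holds — hence O(~tag_asset).
The contrapositive of premise 7 (O(~seal_manifest → tag_asset)) is O(~tag_asset → seal_manifest), and O(~tag_asset) is already established, so O(seal_manifest).
Premise 10, O(inform_budget → ~seal_manifest), contraposes to O(seal_manifest → ~inform_budget); with O(seal_manifest) we get O(~inform_budget).
The contrapositive of premise 2 (O(~forward_budget → inform_budget)) is O(~inform_budget → forward_budget), and O(~inform_budget) is already established, so O(forward_budget).
Premise 8 is O(~log_license → ~forward_budget); contrapositively O(forward_budget → log_license). Since O(forward_budget) holds, K gives O(log_license).
Premise 6 is O(retain_ledger → ~log_license); contrapositively O(log_license → ~retain_ledger). Since O(log_license) holds, K gives O(~retain_ledger).
From O(~retain_ledger) and premise 9, O(~retain_ledger → ~escalate_claim), we obtain O(~escalate_claim).
Premises 1, 3, 5, 12, 13 do not contribute to this derivation.
Thus O(~escalate_claim), which is F(escalate_claim): escalate_claim is forbidden.

Forbidden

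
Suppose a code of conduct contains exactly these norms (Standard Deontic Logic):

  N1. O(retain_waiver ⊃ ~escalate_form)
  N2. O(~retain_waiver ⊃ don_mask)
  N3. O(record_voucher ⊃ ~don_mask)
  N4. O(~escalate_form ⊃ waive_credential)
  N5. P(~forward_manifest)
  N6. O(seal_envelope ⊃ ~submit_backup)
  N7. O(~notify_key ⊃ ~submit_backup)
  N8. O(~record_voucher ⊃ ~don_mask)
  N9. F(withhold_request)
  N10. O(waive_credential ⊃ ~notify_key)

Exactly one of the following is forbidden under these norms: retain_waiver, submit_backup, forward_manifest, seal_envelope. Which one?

submit_backup

Premises 8 and 3 cover both cases: O(~record_voucher ⊃ ~don_mask) and O(record_voucher ⊃ ~don_mask). Since ~record_voucher ∨ record_voucher is a tautology, O(~don_mask) follows.
Premise 2 is O(~retain_waiver ⊃ don_mask); contrapositively O(~don_mask ⊃ retain_waiver). Since O(~don_mask) holds, K gives O(retain_waiver).
With premise 1, O(retain_waiver ⊃ ~escalate_form), the K-axiom yields O(~escalate_form).
With premise 4, O(~escalate_form ⊃ waive_credential), the K-axiom yields O(waive_credential).
From O(waive_credential) and premise 10, O(waive_credential ⊃ ~notify_key), we obtain O(~notify_key).
Premise 7 is O(~notify_key ⊃ ~submit_backup); since O(~notify_key), deontic closure gives O(~submit_backup).
So O(~submit_backup) holds, i.e. submit_backup is forbidden. None of the other listed options is forbidden under the premises.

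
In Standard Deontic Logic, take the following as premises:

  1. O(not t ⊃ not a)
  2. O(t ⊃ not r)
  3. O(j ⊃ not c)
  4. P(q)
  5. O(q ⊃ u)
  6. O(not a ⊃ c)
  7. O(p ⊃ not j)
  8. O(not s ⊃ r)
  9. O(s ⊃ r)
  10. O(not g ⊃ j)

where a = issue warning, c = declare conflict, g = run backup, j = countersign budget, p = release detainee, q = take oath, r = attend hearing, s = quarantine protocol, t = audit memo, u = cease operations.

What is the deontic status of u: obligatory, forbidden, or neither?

Premise 5 is O(q ⊃ u), but O(q) is not derivable from the premises (the permission P(q) asserts only not O(not q), not O(q)), so it does not yield O(u).
No premise or chain of K-axiom applications forces O(u), and none forces O(not u). So u is neither obligatory nor forbidden under these norms.

Neither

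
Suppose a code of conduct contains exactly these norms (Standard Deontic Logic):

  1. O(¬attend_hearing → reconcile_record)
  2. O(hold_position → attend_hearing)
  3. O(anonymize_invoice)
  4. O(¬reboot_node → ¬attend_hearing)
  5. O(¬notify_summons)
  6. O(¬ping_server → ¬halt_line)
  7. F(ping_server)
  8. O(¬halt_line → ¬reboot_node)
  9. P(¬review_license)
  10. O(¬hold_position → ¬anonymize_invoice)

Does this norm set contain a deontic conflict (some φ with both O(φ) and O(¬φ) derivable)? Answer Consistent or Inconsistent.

From premise 3 we have O(anonymize_invoice).
Premise 10, O(¬hold_position → ¬anonymize_invoice), contraposes to O(anonymize_invoice → hold_position); with O(anonymize_invoice) we get O(hold_position).
Applying K to premise 2 (O(hold_position → attend_hearing)) and O(hold_position) yields O(attend_hearing).
The contrapositive of premise 4 (O(¬reboot_node → ¬attend_hearing)) is O(attend_hearing → reboot_node), and O(attend_hearing) is already established, so O(reboot_node).
Premise 8, O(¬halt_line → ¬reboot_node), contraposes to O(reboot_node → halt_line); with O(reboot_node) we get O(halt_line).
Premise 6 is O(¬ping_server → ¬halt_line); contrapositively O(halt_line → ping_server). Since O(halt_line) holds, K gives O(ping_server).
But premise 7, F(ping_server), means O(¬ping_server).
We now have both O(ping_server) and O(¬ping_server) — ping_server is simultaneously obligatory and forbidden, violating the D-axiom.

Inconsistent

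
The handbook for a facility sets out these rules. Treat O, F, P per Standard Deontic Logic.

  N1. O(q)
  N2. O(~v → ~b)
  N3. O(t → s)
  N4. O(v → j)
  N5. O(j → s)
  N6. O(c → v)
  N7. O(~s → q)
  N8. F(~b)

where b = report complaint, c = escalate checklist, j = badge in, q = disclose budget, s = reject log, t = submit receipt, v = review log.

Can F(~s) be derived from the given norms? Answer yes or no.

Premise 8, F(~b), is equivalent to O(b).
Premise 2 is O(~v → ~b); contrapositively O(b → v). Since O(b) holds, K gives O(v).
With premise 4, O(v → j), the K-axiom yields O(j).
From O(j) and premise 5, O(j → s), we obtain O(s).
Premises 1, 3, 6, 7 do not contribute to this derivation.
So O(s) holds, i.e. F(~s). The claim follows.

Yes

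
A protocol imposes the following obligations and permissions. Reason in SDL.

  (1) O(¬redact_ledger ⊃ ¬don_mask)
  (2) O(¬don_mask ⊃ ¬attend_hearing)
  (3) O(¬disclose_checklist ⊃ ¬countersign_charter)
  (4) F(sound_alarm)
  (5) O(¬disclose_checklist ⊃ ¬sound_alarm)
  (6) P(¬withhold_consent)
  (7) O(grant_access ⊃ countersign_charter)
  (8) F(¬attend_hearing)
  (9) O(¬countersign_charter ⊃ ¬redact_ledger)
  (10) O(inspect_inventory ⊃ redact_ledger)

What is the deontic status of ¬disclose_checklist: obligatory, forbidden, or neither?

Forbidden

Premise 8 is F(¬attend_hearing), i.e. O(attend_hearing).
Premise 2, O(¬don_mask ⊃ ¬attend_hearing), contraposes to O(attend_hearing ⊃ don_mask); with O(attend_hearing) we get O(don_mask).
Premise 1, O(¬redact_ledger ⊃ ¬don_mask), contraposes to O(don_mask ⊃ redact_ledger); with O(don_mask) we get O(redact_ledger).
The contrapositive of premise 9 (O(¬countersign_charter ⊃ ¬redact_ledger)) is O(redact_ledger ⊃ countersign_charter), and O(redact_ledger) is already established, so O(countersign_charter).
Premise 3, O(¬disclose_checklist ⊃ ¬countersign_charter), contraposes to O(countersign_charter ⊃ disclose_checklist); with O(countersign_charter) we get O(disclose_checklist).
Premises 4, 5, 6, 7, 10 do not contribute to this derivation.
Thus O(disclose_checklist), which is F(¬disclose_checklist): ¬disclose_checklist is forbidden.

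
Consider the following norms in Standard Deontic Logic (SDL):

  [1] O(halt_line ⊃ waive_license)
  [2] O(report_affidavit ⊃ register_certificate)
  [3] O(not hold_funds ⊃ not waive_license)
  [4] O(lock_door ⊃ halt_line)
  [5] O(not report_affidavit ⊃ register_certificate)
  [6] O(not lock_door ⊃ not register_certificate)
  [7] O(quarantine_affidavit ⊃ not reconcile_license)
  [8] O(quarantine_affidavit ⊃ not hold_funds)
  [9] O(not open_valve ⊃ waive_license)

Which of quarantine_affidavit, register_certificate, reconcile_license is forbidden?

Premises 5 and 2 cover both cases: O(not report_affidavit ⊃ register_certificate) and O(report_affidavit ⊃ register_certificate). Since not report_affidavit ∨ report_affidavit is a tautology, O(register_certificate) follows.
Premise 6, O(not lock_door ⊃ not register_certificate), contraposes to O(register_certificate ⊃ lock_door); with O(register_certificate) we get O(lock_door).
With premise 4, O(lock_door ⊃ halt_line), the K-axiom yields O(halt_line).
With premise 1, O(halt_line ⊃ waive_license), the K-axiom yields O(waive_license).
Premise 3 is O(not hold_funds ⊃ not waive_license); contrapositively O(waive_license ⊃ hold_funds). Since O(waive_license) holds, K gives O(hold_funds).
Premise 8, O(quarantine_affidavit ⊃ not hold_funds), contraposes to O(hold_funds ⊃ not quarantine_affidavit); with O(hold_funds) we get O(not quarantine_affidavit).
So O(not quarantine_affidavit) holds, i.e. quarantine_affidavit is forbidden. None of the other listed options is forbidden under the premises.

quarantine_affidavit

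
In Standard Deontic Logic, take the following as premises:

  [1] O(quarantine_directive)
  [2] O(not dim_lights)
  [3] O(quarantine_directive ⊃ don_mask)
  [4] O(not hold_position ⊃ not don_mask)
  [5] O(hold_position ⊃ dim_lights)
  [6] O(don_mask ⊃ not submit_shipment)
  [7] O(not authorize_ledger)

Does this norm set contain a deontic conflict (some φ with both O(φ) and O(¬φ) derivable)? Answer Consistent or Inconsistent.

From premise 2 we have O(not dim_lights).
Premise 5, O(hold_position ⊃ dim_lights), contraposes to O(not dim_lights ⊃ not hold_position); with O(not dim_lights) we get O(not hold_position).
From O(not hold_position) and premise 4, O(not hold_position ⊃ not don_mask), we obtain O(not don_mask).
Premise 3 is O(quarantine_directive ⊃ don_mask); contrapositively O(not don_mask ⊃ not quarantine_directive). Since O(not don_mask) holds, K gives O(not quarantine_directive).
But premise 1 directly asserts O(quarantine_directive).
We now have both O(not quarantine_directive) and O(quarantine_directive) — quarantine_directive is simultaneously obligatory and forbidden, violating the D-axiom.

Inconsistent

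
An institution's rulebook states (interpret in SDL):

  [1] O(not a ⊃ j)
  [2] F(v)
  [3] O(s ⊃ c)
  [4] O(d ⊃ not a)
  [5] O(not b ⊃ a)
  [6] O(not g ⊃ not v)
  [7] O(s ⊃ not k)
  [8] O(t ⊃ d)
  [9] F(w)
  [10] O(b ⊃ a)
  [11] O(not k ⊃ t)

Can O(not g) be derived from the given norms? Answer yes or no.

Premise 6 is O(not g ⊃ not v); even if O(not v) held, inferring O(not g) would be affirming the consequent — invalid.
No other premise forces O(not g). An ideal world satisfying every premise can still have not g false, so O(not g) is not derivable.

No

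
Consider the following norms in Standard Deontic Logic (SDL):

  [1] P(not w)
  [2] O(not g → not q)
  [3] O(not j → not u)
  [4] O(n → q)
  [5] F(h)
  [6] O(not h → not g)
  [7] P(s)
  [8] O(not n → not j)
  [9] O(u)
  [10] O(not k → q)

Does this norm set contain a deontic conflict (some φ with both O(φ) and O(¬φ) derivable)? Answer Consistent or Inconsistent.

From premise 9 we have O(u).
The contrapositive of premise 3 (O(not j → not u)) is O(u → j), and O(u) is already established, so O(j).
Premise 8 is O(not n → not j); contrapositively O(j → n). Since O(j) holds, K gives O(n).
Premise 4 is O(n → q); since O(n), deontic closure gives O(q).
Premise 2 is O(not g → not q); contrapositively O(q → g). Since O(q) holds, K gives O(g).
Premise 6, O(not h → not g), contraposes to O(g → h); with O(g) we get O(h).
But premise 5, F(h), means O(not h).
We now have both O(h) and O(not h) — h is simultaneously obligatory and forbidden, violating the D-axiom.

Inconsistent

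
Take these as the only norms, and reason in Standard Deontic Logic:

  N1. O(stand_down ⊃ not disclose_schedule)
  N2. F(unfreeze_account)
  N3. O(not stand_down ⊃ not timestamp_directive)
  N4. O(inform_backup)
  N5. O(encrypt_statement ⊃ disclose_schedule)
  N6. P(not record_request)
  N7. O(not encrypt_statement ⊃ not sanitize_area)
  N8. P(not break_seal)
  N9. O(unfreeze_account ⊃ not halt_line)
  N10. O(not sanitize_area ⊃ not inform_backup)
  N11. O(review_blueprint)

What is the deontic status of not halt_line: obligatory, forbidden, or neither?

Premise 9 is O(unfreeze_account ⊃ not halt_line), but O(unfreeze_account) is not derivable from the premises, so it does not yield O(not halt_line).
No premise or chain of K-axiom applications forces O(not halt_line), and none forces O(halt_line). So not halt_line is neither obligatory nor forbidden under these norms.

Neither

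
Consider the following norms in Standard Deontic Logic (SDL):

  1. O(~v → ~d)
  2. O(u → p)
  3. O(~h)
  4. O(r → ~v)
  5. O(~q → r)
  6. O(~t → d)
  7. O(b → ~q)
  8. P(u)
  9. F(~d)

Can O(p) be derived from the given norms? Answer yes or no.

Premise 2 is O(u → p), but O(u) is not derivable from the premises (the permission P(u) asserts only ~O(~u), not O(u)), so it does not yield O(p).
No other premise forces O(p). An ideal world satisfying every premise can still have p false, so O(p) is not derivable.

No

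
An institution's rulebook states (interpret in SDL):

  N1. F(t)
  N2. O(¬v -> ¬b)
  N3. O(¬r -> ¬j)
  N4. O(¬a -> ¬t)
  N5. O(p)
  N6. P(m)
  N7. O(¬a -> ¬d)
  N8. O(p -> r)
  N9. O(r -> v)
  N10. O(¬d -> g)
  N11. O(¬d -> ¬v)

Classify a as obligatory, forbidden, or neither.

Obligatory

From premise 5 we have O(p).
From O(p) and premise 8, O(p -> r), we obtain O(r).
From O(r) and premise 9, O(r -> v), we obtain O(v).
Premise 11 is O(¬d -> ¬v); contrapositively O(v -> d). Since O(v) holds, K gives O(d).
The contrapositive of premise 7 (O(¬a -> ¬d)) is O(d -> a), and O(d) is already established, so O(a).
Premises 1, 2, 3, 4, 6, 10 do not contribute to this derivation.
Hence a is obligatory.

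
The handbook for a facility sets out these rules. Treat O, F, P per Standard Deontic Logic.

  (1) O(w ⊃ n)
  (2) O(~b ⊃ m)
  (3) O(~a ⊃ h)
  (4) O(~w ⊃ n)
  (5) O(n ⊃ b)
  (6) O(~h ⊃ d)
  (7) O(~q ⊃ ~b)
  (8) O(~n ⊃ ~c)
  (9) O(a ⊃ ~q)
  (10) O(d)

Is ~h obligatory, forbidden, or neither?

Forbidden

Premises 4 and 1 are O(~w ⊃ n) and O(w ⊃ n); every ideal world satisfies ~w or w, so in either case n holds — hence O(n).
Premise 5 is O(n ⊃ b); since O(n), deontic closure gives O(b).
Premise 7 is O(~q ⊃ ~b); contrapositively O(b ⊃ q). Since O(b) holds, K gives O(q).
Premise 9, O(a ⊃ ~q), contraposes to O(q ⊃ ~a); with O(q) we get O(~a).
With premise 3, O(~a ⊃ h), the K-axiom yields O(h).
Premises 2, 6, 8, 10 do not contribute to this derivation.
Thus O(h), which is F(~h): ~h is forbidden.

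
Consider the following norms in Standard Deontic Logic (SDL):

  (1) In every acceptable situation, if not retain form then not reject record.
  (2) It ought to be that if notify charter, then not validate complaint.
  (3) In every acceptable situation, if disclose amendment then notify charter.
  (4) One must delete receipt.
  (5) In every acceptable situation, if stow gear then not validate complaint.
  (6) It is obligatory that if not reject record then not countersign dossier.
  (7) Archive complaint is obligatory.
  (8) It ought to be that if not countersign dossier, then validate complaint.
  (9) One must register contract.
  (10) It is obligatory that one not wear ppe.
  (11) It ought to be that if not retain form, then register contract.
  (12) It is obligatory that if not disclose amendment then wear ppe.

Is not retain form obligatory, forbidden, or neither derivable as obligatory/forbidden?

Premise 10 gives O(¬wear_ppe).
The contrapositive of premise 12 (O(¬disclose_amendment → wear_ppe)) is O(¬wear_ppe → disclose_amendment), and O(¬wear_ppe) is already established, so O(disclose_amendment).
From O(disclose_amendment) and premise 3, O(disclose_amendment → notify_charter), we obtain O(notify_charter).
Applying K to premise 2 (O(notify_charter → ¬validate_complaint)) and O(notify_charter) yields O(¬validate_complaint).
Premise 8, O(¬countersign_dossier → validate_complaint), contraposes to O(¬validate_complaint → countersign_dossier); with O(¬validate_complaint) we get O(countersign_dossier).
Premise 6 is O(¬reject_record → ¬countersign_dossier); contrapositively O(countersign_dossier → reject_record). Since O(countersign_dossier) holds, K gives O(reject_record).
Premise 1, O(¬retain_form → ¬reject_record), contraposes to O(reject_record → retain_form); with O(reject_record) we get O(retain_form).
Premises 4, 5, 7, 9, 11 do not contribute to this derivation.
Thus O(retain_form), which is F(¬retain_form): ¬retain_form is forbidden.

Forbidden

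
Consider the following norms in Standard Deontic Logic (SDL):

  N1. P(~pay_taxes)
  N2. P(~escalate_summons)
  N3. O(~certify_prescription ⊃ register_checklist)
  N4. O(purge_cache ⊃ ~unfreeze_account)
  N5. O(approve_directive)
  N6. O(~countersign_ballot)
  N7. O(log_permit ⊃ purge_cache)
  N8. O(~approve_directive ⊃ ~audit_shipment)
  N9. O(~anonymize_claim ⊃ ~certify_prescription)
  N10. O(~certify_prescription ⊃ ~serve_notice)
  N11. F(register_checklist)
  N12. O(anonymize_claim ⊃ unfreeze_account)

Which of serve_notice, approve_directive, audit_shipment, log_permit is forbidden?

log_permit

F(register_checklist) at premise 11 means O(~register_checklist).
Premise 3, O(~certify_prescription ⊃ register_checklist), contraposes to O(~register_checklist ⊃ certify_prescription); with O(~register_checklist) we get O(certify_prescription).
Premise 9 is O(~anonymize_claim ⊃ ~certify_prescription); contrapositively O(certify_prescription ⊃ anonymize_claim). Since O(certify_prescription) holds, K gives O(anonymize_claim).
Premise 12 is O(anonymize_claim ⊃ unfreeze_account); since O(anonymize_claim), deontic closure gives O(unfreeze_account).
Premise 4 is O(purge_cache ⊃ ~unfreeze_account); contrapositively O(unfreeze_account ⊃ ~purge_cache). Since O(unfreeze_account) holds, K gives O(~purge_cache).
Premise 7 is O(log_permit ⊃ purge_cache); contrapositively O(~purge_cache ⊃ ~log_permit). Since O(~purge_cache) holds, K gives O(~log_permit).
So O(~log_permit) holds, i.e. log_permit is forbidden. None of the other listed options is forbidden under the premises.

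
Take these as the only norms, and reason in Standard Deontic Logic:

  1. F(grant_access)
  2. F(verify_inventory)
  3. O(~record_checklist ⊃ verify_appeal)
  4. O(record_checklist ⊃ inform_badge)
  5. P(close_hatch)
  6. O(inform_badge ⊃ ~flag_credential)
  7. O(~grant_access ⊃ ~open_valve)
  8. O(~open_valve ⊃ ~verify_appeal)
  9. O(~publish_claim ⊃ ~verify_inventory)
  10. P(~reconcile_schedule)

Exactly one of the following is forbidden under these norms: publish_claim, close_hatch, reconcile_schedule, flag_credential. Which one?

Premise 1, F(grant_access), is equivalent to O(~grant_access).
Applying K to premise 7 (O(~grant_access ⊃ ~open_valve)) and O(~grant_access) yields O(~open_valve).
Applying K to premise 8 (O(~open_valve ⊃ ~verify_appeal)) and O(~open_valve) yields O(~verify_appeal).
The contrapositive of premise 3 (O(~record_checklist ⊃ verify_appeal)) is O(~verify_appeal ⊃ record_checklist), and O(~verify_appeal) is already established, so O(record_checklist).
With premise 4, O(record_checklist ⊃ inform_badge), the K-axiom yields O(inform_badge).
From O(inform_badge) and premise 6, O(inform_badge ⊃ ~flag_credential), we obtain O(~flag_credential).
So O(~flag_credential) holds, i.e. flag_credential is forbidden. None of the other listed options is forbidden under the premises.

flag_credential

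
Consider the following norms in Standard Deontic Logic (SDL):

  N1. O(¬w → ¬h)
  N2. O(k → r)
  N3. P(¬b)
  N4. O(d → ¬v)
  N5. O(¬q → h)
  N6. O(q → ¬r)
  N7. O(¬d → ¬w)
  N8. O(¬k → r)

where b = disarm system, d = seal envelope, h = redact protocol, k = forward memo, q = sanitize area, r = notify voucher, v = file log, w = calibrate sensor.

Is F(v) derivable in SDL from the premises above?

Yes

Premises 8 and 2 are O(¬k → r) and O(k → r); every ideal world satisfies ¬k or k, so in either case r holds — hence O(r).
Premise 6, O(q → ¬r), contraposes to O(r → ¬q); with O(r) we get O(¬q).
With premise 5, O(¬q → h), the K-axiom yields O(h).
Premise 1 is O(¬w → ¬h); contrapositively O(h → w). Since O(h) holds, K gives O(w).
Premise 7 is O(¬d → ¬w); contrapositively O(w → d). Since O(w) holds, K gives O(d).
With premise 4, O(d → ¬v), the K-axiom yields O(¬v).
Premise 3 does not contribute to this derivation.
So O(¬v) holds, i.e. F(v). The claim follows.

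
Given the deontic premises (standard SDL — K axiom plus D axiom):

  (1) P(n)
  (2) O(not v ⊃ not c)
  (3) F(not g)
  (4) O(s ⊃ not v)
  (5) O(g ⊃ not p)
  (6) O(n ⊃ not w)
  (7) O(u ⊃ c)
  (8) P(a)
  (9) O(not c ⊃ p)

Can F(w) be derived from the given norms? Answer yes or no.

Premise 6 is O(n ⊃ not w), but O(n) is not derivable from the premises (the permission P(n) asserts only not O(not n), not O(n)), so it does not yield O(not w).
No other premise forces O(not w). An ideal world satisfying every premise can still have w true, so F(w) is not derivable.

No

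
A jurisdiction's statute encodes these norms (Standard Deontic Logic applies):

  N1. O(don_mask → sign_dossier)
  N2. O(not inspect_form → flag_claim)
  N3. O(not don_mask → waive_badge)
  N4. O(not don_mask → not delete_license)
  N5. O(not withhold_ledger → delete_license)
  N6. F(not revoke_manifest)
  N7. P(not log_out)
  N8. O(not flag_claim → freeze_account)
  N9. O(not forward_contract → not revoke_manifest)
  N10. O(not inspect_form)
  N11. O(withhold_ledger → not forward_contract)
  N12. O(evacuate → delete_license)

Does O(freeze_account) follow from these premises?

Premise 8 is O(not flag_claim → freeze_account), but O(not flag_claim) is not derivable from the premises, so it does not yield O(freeze_account).
No other premise forces O(freeze_account). An ideal world satisfying every premise can still have freeze_account false, so O(freeze_account) is not derivable.

No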